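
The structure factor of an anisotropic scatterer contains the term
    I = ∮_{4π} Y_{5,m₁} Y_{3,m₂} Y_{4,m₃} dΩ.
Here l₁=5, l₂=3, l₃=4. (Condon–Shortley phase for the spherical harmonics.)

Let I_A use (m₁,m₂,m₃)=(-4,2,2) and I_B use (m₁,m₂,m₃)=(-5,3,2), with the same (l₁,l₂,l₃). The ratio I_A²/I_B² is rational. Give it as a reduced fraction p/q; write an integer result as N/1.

Shared (l₁,l₂,l₃)=(5,3,4): N and (l;000)² cancel in I_A²/I_B².
A: Δ = 4!·6!·2!/13! = 1/180180; Racah Σ t=3..4: t=3:−1/8640 t=4:+1/2880 = 1/4320; ⇒ 3j(5 3 4; -4 2 2)² = 8/429, sgn +1
B: Δ = 4!·6!·2!/13! = 1/180180; Racah Σ t=4..4: t=4:+1/34560 = 1/34560; ⇒ 3j(5 3 4; -5 3 2)² = 5/286, sgn +1
I_A²/I_B² = (8/429)/(5/286) = 16/15

16/15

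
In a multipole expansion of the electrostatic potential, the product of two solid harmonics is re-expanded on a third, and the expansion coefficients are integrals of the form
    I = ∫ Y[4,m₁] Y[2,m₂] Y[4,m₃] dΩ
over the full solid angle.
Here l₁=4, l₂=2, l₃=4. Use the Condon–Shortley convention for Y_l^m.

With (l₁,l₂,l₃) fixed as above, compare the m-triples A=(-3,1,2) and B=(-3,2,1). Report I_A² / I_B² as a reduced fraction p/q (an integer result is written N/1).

Shared (l₁,l₂,l₃)=(4,2,4): N and (l;000)² cancel in I_A²/I_B².
A: Δ = 2!·6!·2!/11! = 1/13860; Racah Σ t=1..2: t=1:−1/1440 t=2:+1/240 = 1/288; ⇒ 3j(4 2 4; -3 1 2)² = 5/132, sgn +1
B: Δ = 2!·6!·2!/11! = 1/13860; Racah Σ t=2..2: t=2:+1/480 = 1/480; ⇒ 3j(4 2 4; -3 2 1)² = 3/110, sgn -1
I_A²/I_B² = (5/132)/(3/110) = 25/18

25/18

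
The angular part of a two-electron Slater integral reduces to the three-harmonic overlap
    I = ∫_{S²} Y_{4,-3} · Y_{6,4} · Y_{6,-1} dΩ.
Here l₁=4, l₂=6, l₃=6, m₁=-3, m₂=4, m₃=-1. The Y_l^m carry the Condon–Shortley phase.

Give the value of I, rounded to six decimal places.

-0.154578

Checks pass: Σm=0; 16 even; l₃=6∈[2,10].
(2·4+1)(2·6+1)(2·6+1) = 1521
Δ: 4! 4! 8! / 17! → 1/15315300
sum: t=0:+1/829440 t=1:−1/25920 t=2:+1/9216 t=3:−1/25920 t=4:+1/829440 = 7/207360
3j²(4 6 6; 0 0 0) = Δ·Π!·Σ² = 28/2431  (sign +1)
sum: t=3:−1/725760 t=4:+1/207360 = 1/290304
3j²(4 6 6; -3 4 -1) = Δ·Π!·Σ² = 125/7293  (sign -1)
combine: 4πI² = 1521·28/2431·125/7293 = 10500/34969
take √, sign -1: I = -0.15457815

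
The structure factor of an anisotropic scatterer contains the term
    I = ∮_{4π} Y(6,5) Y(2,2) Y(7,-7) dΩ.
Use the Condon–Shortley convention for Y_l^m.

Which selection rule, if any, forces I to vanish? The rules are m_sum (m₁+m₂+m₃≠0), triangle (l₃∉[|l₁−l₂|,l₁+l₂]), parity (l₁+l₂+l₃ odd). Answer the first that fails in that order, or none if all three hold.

m₁+m₂+m₃ = 5 + 2 − 7 = 0  ✓
triangle: |6−2|=4 ≤ l₃=7 ≤ 6+2=8  ✓
parity: l₁+l₂+l₃ = 15 is odd  ✗

parity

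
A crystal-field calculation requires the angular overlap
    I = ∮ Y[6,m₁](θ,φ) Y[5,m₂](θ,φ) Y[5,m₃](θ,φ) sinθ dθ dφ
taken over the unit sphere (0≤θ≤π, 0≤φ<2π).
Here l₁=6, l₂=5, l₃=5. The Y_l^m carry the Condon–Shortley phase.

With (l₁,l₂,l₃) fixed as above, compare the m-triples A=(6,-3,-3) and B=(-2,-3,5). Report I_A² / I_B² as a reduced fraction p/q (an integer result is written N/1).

44/25

Shared (l₁,l₂,l₃)=(6,5,5): N and (l;000)² cancel in I_A²/I_B².
A: Δ = 6!·6!·4!/17! = 1/28588560; Racah Σ t=0..0: t=0:+1/2073600 = 1/2073600; ⇒ 3j(6 5 5; 6 -3 -3)² = 28/1105, sgn +1
B: Δ = 6!·6!·4!/17! = 1/28588560; Racah Σ t=2..2: t=2:+1/829440 = 1/829440; ⇒ 3j(6 5 5; -2 -3 5)² = 35/2431, sgn +1
I_A²/I_B² = (28/1105)/(35/2431) = 44/25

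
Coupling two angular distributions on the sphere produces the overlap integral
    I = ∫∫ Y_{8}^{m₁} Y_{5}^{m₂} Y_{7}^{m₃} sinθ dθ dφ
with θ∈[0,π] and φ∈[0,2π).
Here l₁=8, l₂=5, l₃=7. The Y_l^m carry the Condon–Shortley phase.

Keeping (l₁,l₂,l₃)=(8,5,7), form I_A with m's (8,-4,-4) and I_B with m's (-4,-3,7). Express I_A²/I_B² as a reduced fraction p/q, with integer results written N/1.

8/5

l's match ⇒ only the (l;m) 3-j factors differ between A and B.
A: triangle coeff Δ(8,5,7) = 1/814773960; Σ_t [0,0]: t=0:+1/15676416000 = 1/15676416000; (3j)²=44/4845 [(8 5 7; 8 -4 -4)], sign=-1
B: triangle coeff Δ(8,5,7) = 1/814773960; Σ_t [2,2]: t=2:+1/4180377600 = 1/4180377600; (3j)²=11/1938 [(8 5 7; -4 -3 7)], sign=+1
I_A²/I_B² = (44/4845)/(11/1938) = 8/5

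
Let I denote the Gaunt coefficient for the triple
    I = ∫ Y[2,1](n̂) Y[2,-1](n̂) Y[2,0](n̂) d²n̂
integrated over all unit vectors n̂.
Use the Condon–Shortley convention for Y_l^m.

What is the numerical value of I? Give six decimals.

-0.090112

m-sum 0 ✓  L=6 even ✓  0≤2≤4 ✓
Π(2lᵢ+1) = 5×5×5 = 125
triangle coeff Δ(2,2,2) = 1/630
Σ_t [0,2]: t=0:+1/8 t=1:−1/1 t=2:+1/8 = -3/4
(3j)²=2/35 [(2 2 2; 0 0 0)], sign=-1
Σ_t [0,1]: t=0:+1/2 t=1:−1/4 = 1/4
(3j)²=1/70 [(2 2 2; 1 -1 0)], sign=+1
⇒ 4πI² = 5/49
I = (-1)√(5/49/(4π)) = -0.09011188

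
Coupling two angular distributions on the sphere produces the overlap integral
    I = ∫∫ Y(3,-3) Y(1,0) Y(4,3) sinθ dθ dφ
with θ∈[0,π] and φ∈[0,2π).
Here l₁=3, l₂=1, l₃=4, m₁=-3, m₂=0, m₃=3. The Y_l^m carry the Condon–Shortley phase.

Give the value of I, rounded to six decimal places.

Rules hold: Σm=0, L=8 even, 2≤4≤4.
N = 7·3·9 = 189
Δ = 0!·6!·2!/9! = 1/252
Racah Σ t=0..0: t=0:+1/36 = 1/36
⇒ 3j(3 1 4; 0 0 0)² = 4/63, sgn +1
Racah Σ t=0..0: t=0:+1/720 = 1/720
⇒ 3j(3 1 4; -3 0 3)² = 1/36, sgn -1
4πI² = N·(3j₀)²·(3jₘ)² = 1/3
I = -1·√(0.333333/4π) = -0.16286750

-0.162868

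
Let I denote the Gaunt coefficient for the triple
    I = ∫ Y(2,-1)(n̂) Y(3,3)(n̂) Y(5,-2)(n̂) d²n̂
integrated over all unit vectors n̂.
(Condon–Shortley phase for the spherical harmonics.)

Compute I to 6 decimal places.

0.063396

Checks pass: Σm=0; 10 even; l₃=5∈[1,5].
(2·2+1)(2·3+1)(2·5+1) = 385
Δ: 0! 4! 6! / 11! → 1/2310
sum: t=0:+1/144 = 1/144
3j²(2 3 5; 0 0 0) = Δ·Π!·Σ² = 10/231  (sign -1)
sum: t=0:+1/4320 = 1/4320
3j²(2 3 5; -1 3 -2) = Δ·Π!·Σ² = 1/330  (sign -1)
combine: 4πI² = 385·10/231·1/330 = 5/99
take √, sign +1: I = 0.06339609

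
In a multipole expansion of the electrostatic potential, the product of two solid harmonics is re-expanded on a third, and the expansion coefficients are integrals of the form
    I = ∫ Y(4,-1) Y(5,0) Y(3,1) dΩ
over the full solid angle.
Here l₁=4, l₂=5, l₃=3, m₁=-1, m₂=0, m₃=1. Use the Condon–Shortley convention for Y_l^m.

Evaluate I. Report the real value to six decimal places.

-0.009577

m-sum 0 ✓  L=12 even ✓  1≤3≤9 ✓
Π(2lᵢ+1) = 9×11×7 = 693
triangle coeff Δ(4,5,3) = 1/180180
Σ_t [2,4]: t=2:+1/576 t=3:−1/144 t=4:+1/576 = -1/288
(3j)²=20/1001 [(4 5 3; 0 0 0)], sign=+1
Σ_t [3,5]: t=3:−1/288 t=4:+1/288 t=5:−1/5760 = -1/5760
(3j)²=1/12012 [(4 5 3; -1 0 1)], sign=-1
⇒ 4πI² = 15/13013
I = (-1)√(15/13013/(4π)) = -0.00957750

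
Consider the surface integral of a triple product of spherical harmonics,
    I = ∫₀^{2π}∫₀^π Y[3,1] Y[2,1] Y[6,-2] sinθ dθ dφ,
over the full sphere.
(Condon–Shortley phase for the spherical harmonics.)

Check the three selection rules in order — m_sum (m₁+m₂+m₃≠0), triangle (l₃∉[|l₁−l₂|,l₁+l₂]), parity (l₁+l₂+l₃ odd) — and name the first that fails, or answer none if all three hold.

Σmᵢ = 0  ✓
l₃∈[|l₁−l₂|,l₁+l₂]=[1,5], have l₃=6  ✗
Σlᵢ = 11 ⇒ odd

triangle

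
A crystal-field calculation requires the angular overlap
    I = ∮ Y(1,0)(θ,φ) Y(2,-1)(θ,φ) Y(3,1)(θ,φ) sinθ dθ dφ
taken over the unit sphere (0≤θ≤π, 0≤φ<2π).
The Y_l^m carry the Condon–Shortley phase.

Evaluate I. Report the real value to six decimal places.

-0.233597

Checks pass: Σm=0; 6 even; l₃=3∈[1,3].
(2·1+1)(2·2+1)(2·3+1) = 105
Δ: 0! 2! 4! / 7! → 1/105
sum: t=0:+1/4 = 1/4
3j²(1 2 3; 0 0 0) = Δ·Π!·Σ² = 3/35  (sign -1)
sum: t=0:+1/6 = 1/6
3j²(1 2 3; 0 -1 1) = Δ·Π!·Σ² = 8/105  (sign +1)
combine: 4πI² = 105·3/35·8/105 = 24/35
take √, sign -1: I = -0.23359668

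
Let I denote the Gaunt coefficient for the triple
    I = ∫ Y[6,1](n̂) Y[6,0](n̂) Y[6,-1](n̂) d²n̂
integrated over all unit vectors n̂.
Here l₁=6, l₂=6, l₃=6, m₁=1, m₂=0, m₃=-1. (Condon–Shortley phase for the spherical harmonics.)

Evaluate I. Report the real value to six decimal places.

m-sum 0 ✓  L=18 even ✓  0≤6≤12 ✓
Π(2lᵢ+1) = 13×13×13 = 2197
triangle coeff Δ(6,6,6) = 1/325909584
Σ_t [0,6]: t=0:+1/373248000 t=1:−1/1728000 t=2:+1/110592 t=3:−1/46656 t=4:+1/110592 t=5:−1/1728000 t=6:+1/373248000 = -7/1555200
(3j)²=400/46189 [(6 6 6; 0 0 0)], sign=-1
Σ_t [0,5]: t=0:+1/62208000 t=1:−1/691200 t=2:+1/82944 t=3:−1/62208 t=4:+1/276480 t=5:−1/10368000 = -1/518400
(3j)²=100/46189 [(6 6 6; 1 0 -1)], sign=+1
⇒ 4πI² = 520000/12623809
I = (-1)√(520000/12623809/(4π)) = -0.05725343

-0.057253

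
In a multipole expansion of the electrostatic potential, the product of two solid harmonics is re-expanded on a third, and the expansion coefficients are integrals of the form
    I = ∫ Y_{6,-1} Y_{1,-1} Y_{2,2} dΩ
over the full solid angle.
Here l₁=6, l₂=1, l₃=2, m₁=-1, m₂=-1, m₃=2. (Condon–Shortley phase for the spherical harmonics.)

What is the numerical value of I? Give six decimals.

0.000000

|6−1|≤2≤6+1 violated ⇒ I = 0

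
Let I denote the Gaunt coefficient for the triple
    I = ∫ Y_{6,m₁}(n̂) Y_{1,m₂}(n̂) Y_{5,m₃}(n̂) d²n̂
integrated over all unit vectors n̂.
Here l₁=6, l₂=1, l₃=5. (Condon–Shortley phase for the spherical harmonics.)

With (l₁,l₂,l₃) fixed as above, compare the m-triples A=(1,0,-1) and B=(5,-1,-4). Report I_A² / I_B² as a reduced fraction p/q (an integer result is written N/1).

Same 6,1,5: normalisation and zero-m 3j drop out of the ratio.
A: Δ: 2! 10! 0! / 13! → 1/858; sum: t=1:−1/17280 = -1/17280; 3j²(6 1 5; 1 0 -1) = Δ·Π!·Σ² = 35/858  (sign -1)
B: Δ: 2! 10! 0! / 13! → 1/858; sum: t=0:+1/725760 = 1/725760; 3j²(6 1 5; 5 -1 -4) = Δ·Π!·Σ² = 5/78  (sign -1)
I_A²/I_B² = (35/858)/(5/78) = 7/11

7/11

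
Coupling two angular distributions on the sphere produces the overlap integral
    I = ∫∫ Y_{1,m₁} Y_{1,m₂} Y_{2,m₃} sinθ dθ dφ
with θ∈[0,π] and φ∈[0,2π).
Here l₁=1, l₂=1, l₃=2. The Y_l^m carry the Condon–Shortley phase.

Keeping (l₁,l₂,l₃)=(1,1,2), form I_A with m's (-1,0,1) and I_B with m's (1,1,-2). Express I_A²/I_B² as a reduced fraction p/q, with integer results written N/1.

1/2

Shared (l₁,l₂,l₃)=(1,1,2): N and (l;000)² cancel in I_A²/I_B².
A: Δ = 0!·2!·2!/5! = 1/30; Racah Σ t=0..0: t=0:+1/2 = 1/2; ⇒ 3j(1 1 2; -1 0 1)² = 1/10, sgn -1
B: Δ = 0!·2!·2!/5! = 1/30; Racah Σ t=0..0: t=0:+1/4 = 1/4; ⇒ 3j(1 1 2; 1 1 -2)² = 1/5, sgn +1
I_A²/I_B² = (1/10)/(1/5) = 1/2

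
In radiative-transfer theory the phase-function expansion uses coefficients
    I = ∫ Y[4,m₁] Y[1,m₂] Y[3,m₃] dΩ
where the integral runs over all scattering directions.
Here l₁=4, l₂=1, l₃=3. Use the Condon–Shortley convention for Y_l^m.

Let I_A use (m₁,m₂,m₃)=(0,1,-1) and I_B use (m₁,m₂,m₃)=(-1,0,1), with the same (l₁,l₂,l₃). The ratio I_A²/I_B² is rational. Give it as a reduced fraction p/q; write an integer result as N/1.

2/5

l's match ⇒ only the (l;m) 3-j factors differ between A and B.
A: triangle coeff Δ(4,1,3) = 1/252; Σ_t [2,2]: t=2:+1/96 = 1/96; (3j)²=1/42 [(4 1 3; 0 1 -1)], sign=+1
B: triangle coeff Δ(4,1,3) = 1/252; Σ_t [1,1]: t=1:−1/48 = -1/48; (3j)²=5/84 [(4 1 3; -1 0 1)], sign=-1
I_A²/I_B² = (1/42)/(5/84) = 2/5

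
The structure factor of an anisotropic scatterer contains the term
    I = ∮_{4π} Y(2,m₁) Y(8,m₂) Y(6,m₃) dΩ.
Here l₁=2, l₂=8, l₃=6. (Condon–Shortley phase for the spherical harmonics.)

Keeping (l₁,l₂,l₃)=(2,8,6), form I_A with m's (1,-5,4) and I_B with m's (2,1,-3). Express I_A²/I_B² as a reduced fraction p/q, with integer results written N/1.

Shared (l₁,l₂,l₃)=(2,8,6): N and (l;000)² cancel in I_A²/I_B².
A: Δ = 4!·0!·12!/17! = 1/30940; Racah Σ t=1..1: t=1:−1/43545600 = -1/43545600; ⇒ 3j(2 8 6; 1 -5 4)² = 33/1190, sgn -1
B: Δ = 4!·0!·12!/17! = 1/30940; Racah Σ t=0..0: t=0:+1/52254720 = 1/52254720; ⇒ 3j(2 8 6; 2 1 -3)² = 1/884, sgn -1
I_A²/I_B² = (33/1190)/(1/884) = 858/35

858/35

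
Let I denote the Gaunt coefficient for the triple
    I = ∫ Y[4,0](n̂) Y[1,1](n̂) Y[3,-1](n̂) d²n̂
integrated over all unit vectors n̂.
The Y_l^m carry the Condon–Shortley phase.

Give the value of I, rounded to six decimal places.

0.150786

m-sum 0 ✓  L=8 even ✓  3≤3≤5 ✓
Π(2lᵢ+1) = 9×3×7 = 189
triangle coeff Δ(4,1,3) = 1/252
Σ_t [1,1]: t=1:−1/36 = -1/36
(3j)²=4/63 [(4 1 3; 0 0 0)], sign=+1
Σ_t [2,2]: t=2:+1/96 = 1/96
(3j)²=1/42 [(4 1 3; 0 1 -1)], sign=+1
⇒ 4πI² = 2/7
I = (+1)√(2/7/(4π)) = 0.15078601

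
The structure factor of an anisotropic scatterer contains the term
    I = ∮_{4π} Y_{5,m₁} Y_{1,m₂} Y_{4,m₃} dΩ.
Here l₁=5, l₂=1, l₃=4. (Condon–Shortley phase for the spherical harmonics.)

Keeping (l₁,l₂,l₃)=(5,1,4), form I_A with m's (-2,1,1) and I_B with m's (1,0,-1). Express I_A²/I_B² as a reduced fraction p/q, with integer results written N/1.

7/8

l's match ⇒ only the (l;m) 3-j factors differ between A and B.
A: triangle coeff Δ(5,1,4) = 1/495; Σ_t [2,2]: t=2:+1/1440 = 1/1440; (3j)²=7/165 [(5 1 4; -2 1 1)], sign=-1
B: triangle coeff Δ(5,1,4) = 1/495; Σ_t [1,1]: t=1:−1/720 = -1/720; (3j)²=8/165 [(5 1 4; 1 0 -1)], sign=+1
I_A²/I_B² = (7/165)/(8/165) = 7/8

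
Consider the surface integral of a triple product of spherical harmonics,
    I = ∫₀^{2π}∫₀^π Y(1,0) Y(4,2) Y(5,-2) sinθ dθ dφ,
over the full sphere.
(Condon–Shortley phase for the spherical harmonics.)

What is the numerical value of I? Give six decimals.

m-sum 0 ✓  L=10 even ✓  3≤5≤5 ✓
Π(2lᵢ+1) = 3×9×11 = 297
triangle coeff Δ(1,4,5) = 1/495
Σ_t [0,0]: t=0:+1/576 = 1/576
(3j)²=5/99 [(1 4 5; 0 0 0)], sign=-1
Σ_t [0,0]: t=0:+1/1440 = 1/1440
(3j)²=7/165 [(1 4 5; 0 2 -2)], sign=-1
⇒ 4πI² = 7/11
I = (+1)√(7/11/(4π)) = 0.22503380

0.225034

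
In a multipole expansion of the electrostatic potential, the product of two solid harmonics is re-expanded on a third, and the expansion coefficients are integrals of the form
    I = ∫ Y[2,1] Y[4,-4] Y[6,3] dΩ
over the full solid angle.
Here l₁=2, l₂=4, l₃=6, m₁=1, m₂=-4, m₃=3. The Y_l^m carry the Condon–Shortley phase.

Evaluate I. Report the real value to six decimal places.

-0.047713

Checks pass: Σm=0; 12 even; l₃=6∈[2,6].
(2·2+1)(2·4+1)(2·6+1) = 585
Δ: 0! 4! 8! / 13! → 1/6435
sum: t=0:+1/2304 = 1/2304
3j²(2 4 6; 0 0 0) = Δ·Π!·Σ² = 5/143  (sign +1)
sum: t=0:+1/241920 = 1/241920
3j²(2 4 6; 1 -4 3) = Δ·Π!·Σ² = 1/715  (sign -1)
combine: 4πI² = 585·5/143·1/715 = 45/1573
take √, sign -1: I = -0.04771303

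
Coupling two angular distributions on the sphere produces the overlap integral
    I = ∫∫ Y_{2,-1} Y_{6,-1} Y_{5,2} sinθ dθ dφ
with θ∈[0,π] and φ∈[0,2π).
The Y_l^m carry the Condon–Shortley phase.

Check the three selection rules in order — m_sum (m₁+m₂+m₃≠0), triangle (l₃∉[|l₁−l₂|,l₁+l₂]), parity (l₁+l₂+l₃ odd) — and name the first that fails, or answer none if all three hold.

Σmᵢ = 0  ✓
l₃∈[|l₁−l₂|,l₁+l₂]=[4,8], have l₃=5  ✓
Σlᵢ = 13 ⇒ odd  ✗

parity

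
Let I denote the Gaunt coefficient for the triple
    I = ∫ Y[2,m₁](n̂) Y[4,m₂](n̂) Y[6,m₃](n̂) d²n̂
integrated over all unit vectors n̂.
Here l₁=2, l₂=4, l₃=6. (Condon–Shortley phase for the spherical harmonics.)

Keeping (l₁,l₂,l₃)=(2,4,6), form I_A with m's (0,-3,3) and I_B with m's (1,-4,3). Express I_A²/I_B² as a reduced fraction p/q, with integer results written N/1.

Same 2,4,6: normalisation and zero-m 3j drop out of the ratio.
A: Δ: 0! 4! 8! / 13! → 1/6435; sum: t=0:+1/20160 = 1/20160; 3j²(2 4 6; 0 -3 3) = Δ·Π!·Σ² = 12/715  (sign -1)
B: Δ: 0! 4! 8! / 13! → 1/6435; sum: t=0:+1/241920 = 1/241920; 3j²(2 4 6; 1 -4 3) = Δ·Π!·Σ² = 1/715  (sign -1)
I_A²/I_B² = (12/715)/(1/715) = 12/1

12/1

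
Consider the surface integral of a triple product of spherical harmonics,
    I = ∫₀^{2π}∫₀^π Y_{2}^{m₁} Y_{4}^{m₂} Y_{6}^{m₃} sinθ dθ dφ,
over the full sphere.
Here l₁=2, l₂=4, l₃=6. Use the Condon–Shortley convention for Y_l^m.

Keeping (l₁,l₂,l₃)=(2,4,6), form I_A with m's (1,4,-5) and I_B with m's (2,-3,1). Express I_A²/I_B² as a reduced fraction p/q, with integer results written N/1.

Shared (l₁,l₂,l₃)=(2,4,6): N and (l;000)² cancel in I_A²/I_B².
A: Δ = 0!·4!·8!/13! = 1/6435; Racah Σ t=0..0: t=0:+1/241920 = 1/241920; ⇒ 3j(2 4 6; 1 4 -5)² = 1/39, sgn -1
B: Δ = 0!·4!·8!/13! = 1/6435; Racah Σ t=0..0: t=0:+1/120960 = 1/120960; ⇒ 3j(2 4 6; 2 -3 1)² = 1/1287, sgn -1
I_A²/I_B² = (1/39)/(1/1287) = 33/1

33/1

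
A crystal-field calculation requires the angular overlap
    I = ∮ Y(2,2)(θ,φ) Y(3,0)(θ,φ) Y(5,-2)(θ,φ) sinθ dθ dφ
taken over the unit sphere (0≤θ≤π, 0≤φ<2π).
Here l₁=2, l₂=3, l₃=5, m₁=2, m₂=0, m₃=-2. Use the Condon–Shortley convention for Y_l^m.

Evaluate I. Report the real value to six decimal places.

0.141758

Checks pass: Σm=0; 10 even; l₃=5∈[1,5].
(2·2+1)(2·3+1)(2·5+1) = 385
Δ: 0! 4! 6! / 11! → 1/2310
sum: t=0:+1/144 = 1/144
3j²(2 3 5; 0 0 0) = Δ·Π!·Σ² = 10/231  (sign -1)
sum: t=0:+1/864 = 1/864
3j²(2 3 5; 2 0 -2) = Δ·Π!·Σ² = 1/66  (sign -1)
combine: 4πI² = 385·10/231·1/66 = 25/99
take √, sign +1: I = 0.14175797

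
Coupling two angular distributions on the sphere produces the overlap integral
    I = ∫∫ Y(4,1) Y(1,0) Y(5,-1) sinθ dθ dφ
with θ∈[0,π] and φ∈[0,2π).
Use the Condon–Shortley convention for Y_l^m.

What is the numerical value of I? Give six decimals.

-0.240571

Rules hold: Σm=0, L=10 even, 3≤5≤5.
N = 9·3·11 = 297
Δ = 0!·8!·2!/11! = 1/495
Racah Σ t=0..0: t=0:+1/576 = 1/576
⇒ 3j(4 1 5; 0 0 0)² = 5/99, sgn -1
Racah Σ t=0..0: t=0:+1/720 = 1/720
⇒ 3j(4 1 5; 1 0 -1)² = 8/165, sgn +1
4πI² = N·(3j₀)²·(3jₘ)² = 8/11
I = -1·√(0.727273/4π) = -0.24057125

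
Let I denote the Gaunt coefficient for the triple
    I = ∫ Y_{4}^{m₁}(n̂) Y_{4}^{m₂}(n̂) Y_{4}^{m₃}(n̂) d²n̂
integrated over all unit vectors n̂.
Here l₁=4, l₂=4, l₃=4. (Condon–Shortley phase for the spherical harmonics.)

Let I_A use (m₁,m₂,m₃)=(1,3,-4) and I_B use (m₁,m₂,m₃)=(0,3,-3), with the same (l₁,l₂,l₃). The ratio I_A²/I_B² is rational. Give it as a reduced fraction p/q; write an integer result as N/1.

Shared (l₁,l₂,l₃)=(4,4,4): N and (l;000)² cancel in I_A²/I_B².
A: Δ = 4!·4!·4!/13! = 1/450450; Racah Σ t=3..3: t=3:−1/3456 = -1/3456; ⇒ 3j(4 4 4; 1 3 -4)² = 35/1287, sgn -1
B: Δ = 4!·4!·4!/13! = 1/450450; Racah Σ t=3..4: t=3:−1/864 t=4:+1/3456 = -1/1152; ⇒ 3j(4 4 4; 0 3 -3)² = 7/286, sgn +1
I_A²/I_B² = (35/1287)/(7/286) = 10/9

10/9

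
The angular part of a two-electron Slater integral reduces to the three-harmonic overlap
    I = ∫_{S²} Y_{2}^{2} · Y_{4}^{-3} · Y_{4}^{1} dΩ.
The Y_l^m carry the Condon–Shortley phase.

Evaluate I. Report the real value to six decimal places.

0.159270

Rules hold: Σm=0, L=10 even, 2≤4≤6.
N = 5·9·9 = 405
Δ = 2!·2!·6!/11! = 1/13860
Racah Σ t=0..2: t=0:+1/192 t=1:−1/36 t=2:+1/192 = -5/288
⇒ 3j(2 4 4; 0 0 0)² = 20/693, sgn -1
Racah Σ t=0..0: t=0:+1/480 = 1/480
⇒ 3j(2 4 4; 2 -3 1)² = 3/110, sgn -1
4πI² = N·(3j₀)²·(3jₘ)² = 270/847
I = +1·√(0.318772/4π) = 0.15927046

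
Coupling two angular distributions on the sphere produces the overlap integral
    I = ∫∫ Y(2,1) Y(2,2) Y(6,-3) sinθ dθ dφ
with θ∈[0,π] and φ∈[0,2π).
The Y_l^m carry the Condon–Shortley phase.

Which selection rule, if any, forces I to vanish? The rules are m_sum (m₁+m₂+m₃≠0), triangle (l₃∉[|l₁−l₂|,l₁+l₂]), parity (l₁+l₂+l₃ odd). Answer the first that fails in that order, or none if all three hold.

triangle

Σmᵢ = 0  ✓
l₃∈[|l₁−l₂|,l₁+l₂]=[0,4], have l₃=6  ✗
Σlᵢ = 10 ⇒ even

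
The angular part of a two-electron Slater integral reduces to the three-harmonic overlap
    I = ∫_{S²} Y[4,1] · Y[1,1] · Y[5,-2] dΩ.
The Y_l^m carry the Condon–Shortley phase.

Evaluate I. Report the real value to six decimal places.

Rules hold: Σm=0, L=10 even, 3≤5≤5.
N = 9·3·11 = 297
Δ = 0!·8!·2!/11! = 1/495
Racah Σ t=0..0: t=0:+1/576 = 1/576
⇒ 3j(4 1 5; 0 0 0)² = 5/99, sgn -1
Racah Σ t=0..0: t=0:+1/1440 = 1/1440
⇒ 3j(4 1 5; 1 1 -2)² = 7/165, sgn -1
4πI² = N·(3j₀)²·(3jₘ)² = 7/11
I = +1·√(0.636364/4π) = 0.22503380

0.225034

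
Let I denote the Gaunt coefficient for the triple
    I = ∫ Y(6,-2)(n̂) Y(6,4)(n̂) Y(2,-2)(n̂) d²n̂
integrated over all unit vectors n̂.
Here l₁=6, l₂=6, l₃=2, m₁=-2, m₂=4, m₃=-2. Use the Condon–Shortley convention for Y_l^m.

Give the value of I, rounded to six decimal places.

-0.153870

Checks pass: Σm=0; 14 even; l₃=2∈[0,12].
(2·6+1)(2·6+1)(2·2+1) = 845
Δ: 10! 2! 2! / 15! → 1/90090
sum: t=4:+1/69120 t=5:−1/14400 t=6:+1/69120 = -7/172800
3j²(6 6 2; 0 0 0) = Δ·Π!·Σ² = 14/715  (sign -1)
sum: t=8:+1/322560 = 1/322560
3j²(6 6 2; -2 4 -2) = Δ·Π!·Σ² = 18/1001  (sign +1)
combine: 4πI² = 845·14/715·18/1001 = 36/121
take √, sign -1: I = -0.15386989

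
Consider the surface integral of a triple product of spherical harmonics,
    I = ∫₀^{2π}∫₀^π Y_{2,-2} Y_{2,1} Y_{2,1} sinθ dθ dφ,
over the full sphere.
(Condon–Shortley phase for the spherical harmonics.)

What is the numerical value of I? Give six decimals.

Rules hold: Σm=0, L=6 even, 0≤2≤4.
N = 5·5·5 = 125
Δ = 2!·2!·2!/7! = 1/630
Racah Σ t=0..2: t=0:+1/8 t=1:−1/1 t=2:+1/8 = -3/4
⇒ 3j(2 2 2; 0 0 0)² = 2/35, sgn -1
Racah Σ t=2..2: t=2:+1/4 = 1/4
⇒ 3j(2 2 2; -2 1 1)² = 3/35, sgn -1
4πI² = N·(3j₀)²·(3jₘ)² = 30/49
I = +1·√(0.612245/4π) = 0.22072812

0.220728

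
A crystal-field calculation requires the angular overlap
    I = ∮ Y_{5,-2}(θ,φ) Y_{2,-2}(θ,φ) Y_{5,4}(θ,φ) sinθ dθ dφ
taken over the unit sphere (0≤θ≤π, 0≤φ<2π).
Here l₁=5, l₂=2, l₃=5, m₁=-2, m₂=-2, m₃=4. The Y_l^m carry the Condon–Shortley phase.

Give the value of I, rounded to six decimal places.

-0.137240

Checks pass: Σm=0; 12 even; l₃=5∈[3,7].
(2·5+1)(2·2+1)(2·5+1) = 605
Δ: 2! 8! 2! / 13! → 1/38610
sum: t=0:+1/2880 t=1:−1/576 t=2:+1/2880 = -1/960
3j²(5 2 5; 0 0 0) = Δ·Π!·Σ² = 10/429  (sign +1)
sum: t=0:+1/20160 = 1/20160
3j²(5 2 5; -2 -2 4) = Δ·Π!·Σ² = 12/715  (sign -1)
combine: 4πI² = 605·10/429·12/715 = 40/169
take √, sign -1: I = -0.13724032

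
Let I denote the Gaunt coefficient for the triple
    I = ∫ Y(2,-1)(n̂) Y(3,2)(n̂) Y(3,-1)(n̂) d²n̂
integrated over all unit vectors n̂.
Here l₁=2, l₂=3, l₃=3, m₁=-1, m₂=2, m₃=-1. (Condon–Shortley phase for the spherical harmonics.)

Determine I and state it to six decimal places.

Rules hold: Σm=0, L=8 even, 1≤3≤5.
N = 5·7·7 = 245
Δ = 2!·2!·4!/9! = 1/3780
Racah Σ t=0..2: t=0:+1/24 t=1:−1/4 t=2:+1/24 = -1/6
⇒ 3j(2 3 3; 0 0 0)² = 4/105, sgn +1
Racah Σ t=1..2: t=1:−1/48 t=2:+1/12 = 1/16
⇒ 3j(2 3 3; -1 2 -1)² = 1/28, sgn +1
4πI² = N·(3j₀)²·(3jₘ)² = 1/3
I = +1·√(0.333333/4π) = 0.16286750

0.162868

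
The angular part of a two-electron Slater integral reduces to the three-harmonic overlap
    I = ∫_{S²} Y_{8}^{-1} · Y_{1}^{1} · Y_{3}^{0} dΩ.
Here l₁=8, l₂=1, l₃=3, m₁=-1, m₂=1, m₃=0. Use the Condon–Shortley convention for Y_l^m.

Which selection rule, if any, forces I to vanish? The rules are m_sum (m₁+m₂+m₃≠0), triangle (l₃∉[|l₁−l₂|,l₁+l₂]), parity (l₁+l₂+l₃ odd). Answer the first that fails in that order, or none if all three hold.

triangle

azimuthal sum: -1 + 1 + 0 = 0  ✓
7 ≤ 3 ≤ 9 (triangle on l)  ✗
L = 8 + 1 + 3 = 12 (even)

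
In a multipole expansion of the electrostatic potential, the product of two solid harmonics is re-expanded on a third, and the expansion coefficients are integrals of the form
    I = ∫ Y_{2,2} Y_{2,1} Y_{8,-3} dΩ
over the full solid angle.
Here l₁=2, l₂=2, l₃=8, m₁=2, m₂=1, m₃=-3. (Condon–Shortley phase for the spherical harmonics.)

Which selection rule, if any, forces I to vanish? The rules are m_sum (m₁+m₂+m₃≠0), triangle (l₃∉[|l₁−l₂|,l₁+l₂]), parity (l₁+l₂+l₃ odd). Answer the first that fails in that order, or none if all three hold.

Σmᵢ = 0  ✓
l₃∈[|l₁−l₂|,l₁+l₂]=[0,4], have l₃=8  ✗
Σlᵢ = 12 ⇒ even

triangle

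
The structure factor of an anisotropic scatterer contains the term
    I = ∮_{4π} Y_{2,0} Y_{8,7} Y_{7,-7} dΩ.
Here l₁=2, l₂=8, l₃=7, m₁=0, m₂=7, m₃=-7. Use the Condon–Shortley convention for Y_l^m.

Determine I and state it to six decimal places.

L=17 odd ⇒ parity kills the (l;000) factor ⇒ I = 0

0.000000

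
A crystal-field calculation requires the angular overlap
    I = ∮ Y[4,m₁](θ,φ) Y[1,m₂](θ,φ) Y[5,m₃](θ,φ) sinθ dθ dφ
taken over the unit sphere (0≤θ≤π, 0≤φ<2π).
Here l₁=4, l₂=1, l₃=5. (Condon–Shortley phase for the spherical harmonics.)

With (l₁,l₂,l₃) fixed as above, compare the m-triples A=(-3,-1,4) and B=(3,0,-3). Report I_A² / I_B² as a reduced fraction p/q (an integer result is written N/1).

9/4

l's match ⇒ only the (l;m) 3-j factors differ between A and B.
A: triangle coeff Δ(4,1,5) = 1/495; Σ_t [0,0]: t=0:+1/10080 = 1/10080; (3j)²=4/55 [(4 1 5; -3 -1 4)], sign=-1
B: triangle coeff Δ(4,1,5) = 1/495; Σ_t [0,0]: t=0:+1/5040 = 1/5040; (3j)²=16/495 [(4 1 5; 3 0 -3)], sign=+1
I_A²/I_B² = (4/55)/(16/495) = 9/4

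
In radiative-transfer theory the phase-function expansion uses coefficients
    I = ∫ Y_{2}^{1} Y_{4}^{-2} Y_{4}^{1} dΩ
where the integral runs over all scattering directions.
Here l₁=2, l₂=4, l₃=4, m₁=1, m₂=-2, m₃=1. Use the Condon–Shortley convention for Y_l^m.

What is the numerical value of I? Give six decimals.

Rules hold: Σm=0, L=10 even, 2≤4≤6.
N = 5·9·9 = 405
Δ = 2!·2!·6!/11! = 1/13860
Racah Σ t=0..2: t=0:+1/192 t=1:−1/36 t=2:+1/192 = -5/288
⇒ 3j(2 4 4; 0 0 0)² = 20/693, sgn -1
Racah Σ t=0..1: t=0:+1/96 t=1:−1/240 = 1/160
⇒ 3j(2 4 4; 1 -2 1)² = 27/1540, sgn -1
4πI² = N·(3j₀)²·(3jₘ)² = 1215/5929
I = +1·√(0.204925/4π) = 0.12770047

0.127700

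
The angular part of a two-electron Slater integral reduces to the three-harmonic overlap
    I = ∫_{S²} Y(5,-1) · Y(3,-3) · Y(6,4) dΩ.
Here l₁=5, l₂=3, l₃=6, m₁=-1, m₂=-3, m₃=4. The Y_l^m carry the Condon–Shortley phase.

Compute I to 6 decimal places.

m-sum 0 ✓  L=14 even ✓  2≤6≤8 ✓
Π(2lᵢ+1) = 11×7×13 = 1001
triangle coeff Δ(5,3,6) = 1/675675
Σ_t [0,2]: t=0:+1/8640 t=1:−1/2304 t=2:+1/8640 = -7/34560
(3j)²=7/429 [(5 3 6; 0 0 0)], sign=-1
Σ_t [0,0]: t=0:+1/69120 = 1/69120
(3j)²=4/143 [(5 3 6; -1 -3 4)], sign=+1
⇒ 4πI² = 196/429
I = (-1)√(196/429/(4π)) = -0.19067531

-0.190675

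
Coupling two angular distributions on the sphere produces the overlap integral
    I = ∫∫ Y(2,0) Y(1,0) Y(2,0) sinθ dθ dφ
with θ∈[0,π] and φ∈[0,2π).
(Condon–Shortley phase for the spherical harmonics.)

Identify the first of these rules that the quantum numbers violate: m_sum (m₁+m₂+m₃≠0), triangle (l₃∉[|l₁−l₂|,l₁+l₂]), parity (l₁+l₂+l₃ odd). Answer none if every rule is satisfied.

Σmᵢ = 0  ✓
l₃∈[|l₁−l₂|,l₁+l₂]=[1,3], have l₃=2  ✓
Σlᵢ = 5 ⇒ odd  ✗

parity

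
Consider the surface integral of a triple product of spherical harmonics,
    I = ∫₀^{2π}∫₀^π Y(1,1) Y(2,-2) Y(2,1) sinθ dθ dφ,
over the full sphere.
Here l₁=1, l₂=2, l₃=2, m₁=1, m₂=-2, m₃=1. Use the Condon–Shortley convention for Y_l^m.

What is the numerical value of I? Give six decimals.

L=5 odd ⇒ parity kills the (l;000) factor ⇒ I = 0

0.000000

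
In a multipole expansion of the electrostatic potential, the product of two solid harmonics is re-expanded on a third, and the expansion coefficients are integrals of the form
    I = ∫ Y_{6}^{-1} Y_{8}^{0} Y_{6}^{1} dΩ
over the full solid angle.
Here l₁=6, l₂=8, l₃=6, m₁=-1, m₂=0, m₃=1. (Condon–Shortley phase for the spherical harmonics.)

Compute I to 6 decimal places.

-0.016368

m-sum 0 ✓  L=20 even ✓  2≤6≤14 ✓
Π(2lᵢ+1) = 13×17×13 = 2873
triangle coeff Δ(6,8,6) = 1/1309458150
Σ_t [2,6]: t=2:+1/49766400 t=3:−1/3110400 t=4:+1/1327104 t=5:−1/3110400 t=6:+1/49766400 = 1/6635520
(3j)²=350/46189 [(6 8 6; 0 0 0)], sign=+1
Σ_t [3,7]: t=3:−1/12441600 t=4:+1/1990656 t=5:−1/2073600 t=6:+1/12441600 t=7:−1/609638400 = 1/54190080
(3j)²=50/323323 [(6 8 6; -1 0 1)], sign=-1
⇒ 4πI² = 2500/742577
I = (-1)√(2500/742577/(4π)) = -0.01636795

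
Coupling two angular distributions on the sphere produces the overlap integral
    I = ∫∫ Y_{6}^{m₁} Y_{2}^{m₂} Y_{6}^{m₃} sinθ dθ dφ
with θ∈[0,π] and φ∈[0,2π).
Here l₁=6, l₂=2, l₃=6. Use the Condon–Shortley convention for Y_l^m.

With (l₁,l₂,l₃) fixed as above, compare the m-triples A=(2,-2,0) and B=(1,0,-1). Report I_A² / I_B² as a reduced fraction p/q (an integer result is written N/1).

280/169

Shared (l₁,l₂,l₃)=(6,2,6): N and (l;000)² cancel in I_A²/I_B².
A: Δ = 2!·10!·2!/15! = 1/90090; Racah Σ t=0..0: t=0:+1/69120 = 1/69120; ⇒ 3j(6 2 6; 2 -2 0)² = 4/143, sgn +1
B: Δ = 2!·10!·2!/15! = 1/90090; Racah Σ t=0..2: t=0:+1/57600 t=1:−1/17280 t=2:+1/120960 = -13/403200; ⇒ 3j(6 2 6; 1 0 -1)² = 13/770, sgn +1
I_A²/I_B² = (4/143)/(13/770) = 280/169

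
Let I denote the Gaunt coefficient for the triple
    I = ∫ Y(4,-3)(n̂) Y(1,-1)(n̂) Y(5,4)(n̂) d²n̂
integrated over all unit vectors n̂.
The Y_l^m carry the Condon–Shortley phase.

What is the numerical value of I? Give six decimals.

0.294638

Checks pass: Σm=0; 10 even; l₃=5∈[3,5].
(2·4+1)(2·1+1)(2·5+1) = 297
Δ: 0! 8! 2! / 11! → 1/495
sum: t=0:+1/576 = 1/576
3j²(4 1 5; 0 0 0) = Δ·Π!·Σ² = 5/99  (sign -1)
sum: t=0:+1/10080 = 1/10080
3j²(4 1 5; -3 -1 4) = Δ·Π!·Σ² = 4/55  (sign -1)
combine: 4πI² = 297·5/99·4/55 = 12/11
take √, sign +1: I = 0.29463840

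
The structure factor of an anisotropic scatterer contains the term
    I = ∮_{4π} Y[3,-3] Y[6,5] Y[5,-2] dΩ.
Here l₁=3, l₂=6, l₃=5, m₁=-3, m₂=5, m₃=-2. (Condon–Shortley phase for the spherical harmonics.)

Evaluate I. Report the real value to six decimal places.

Rules hold: Σm=0, L=14 even, 3≤5≤9.
N = 7·13·11 = 1001
Δ = 4!·2!·8!/15! = 1/675675
Racah Σ t=1..3: t=1:−1/8640 t=2:+1/2304 t=3:−1/8640 = 7/34560
⇒ 3j(3 6 5; 0 0 0)² = 7/429, sgn -1
Racah Σ t=4..4: t=4:+1/241920 = 1/241920
⇒ 3j(3 6 5; -3 5 -2)² = 2/91, sgn -1
4πI² = N·(3j₀)²·(3jₘ)² = 14/39
I = +1·√(0.358974/4π) = 0.16901560

0.169016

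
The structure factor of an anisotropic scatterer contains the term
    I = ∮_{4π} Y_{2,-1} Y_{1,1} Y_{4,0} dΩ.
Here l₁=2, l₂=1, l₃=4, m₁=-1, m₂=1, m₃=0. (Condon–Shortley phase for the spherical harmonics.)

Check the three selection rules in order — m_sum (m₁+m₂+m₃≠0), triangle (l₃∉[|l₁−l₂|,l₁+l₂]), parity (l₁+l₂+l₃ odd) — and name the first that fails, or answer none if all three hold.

triangle

azimuthal sum: -1 + 1 + 0 = 0  ✓
1 ≤ 4 ≤ 3 (triangle on l)  ✗
L = 2 + 1 + 4 = 7 (odd)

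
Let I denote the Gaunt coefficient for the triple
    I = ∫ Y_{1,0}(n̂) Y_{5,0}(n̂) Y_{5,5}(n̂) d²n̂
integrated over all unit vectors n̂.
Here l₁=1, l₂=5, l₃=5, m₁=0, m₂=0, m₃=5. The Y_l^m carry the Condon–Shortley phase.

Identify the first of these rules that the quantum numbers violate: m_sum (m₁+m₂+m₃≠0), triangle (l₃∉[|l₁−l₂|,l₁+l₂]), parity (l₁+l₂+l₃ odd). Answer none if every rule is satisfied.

m_sum

m₁+m₂+m₃ = 0 + 0 + 5 = 5  ✗
triangle: |1−5|=4 ≤ l₃=5 ≤ 1+5=6
parity: l₁+l₂+l₃ = 11 is odd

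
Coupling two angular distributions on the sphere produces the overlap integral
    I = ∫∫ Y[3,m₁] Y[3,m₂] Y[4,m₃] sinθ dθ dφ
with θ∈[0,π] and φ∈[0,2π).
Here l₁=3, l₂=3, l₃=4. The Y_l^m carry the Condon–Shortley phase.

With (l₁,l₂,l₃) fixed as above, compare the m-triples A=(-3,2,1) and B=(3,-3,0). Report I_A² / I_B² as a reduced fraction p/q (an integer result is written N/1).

10/3

l's match ⇒ only the (l;m) 3-j factors differ between A and B.
A: triangle coeff Δ(3,3,4) = 1/34650; Σ_t [2,2]: t=2:+1/288 = 1/288; (3j)²=5/231 [(3 3 4; -3 2 1)], sign=-1
B: triangle coeff Δ(3,3,4) = 1/34650; Σ_t [0,0]: t=0:+1/1152 = 1/1152; (3j)²=1/154 [(3 3 4; 3 -3 0)], sign=+1
I_A²/I_B² = (5/231)/(1/154) = 10/3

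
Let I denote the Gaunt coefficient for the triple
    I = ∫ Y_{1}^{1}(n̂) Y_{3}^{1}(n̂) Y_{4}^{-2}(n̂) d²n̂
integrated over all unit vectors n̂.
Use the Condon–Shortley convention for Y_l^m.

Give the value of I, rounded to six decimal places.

Checks pass: Σm=0; 8 even; l₃=4∈[2,4].
(2·1+1)(2·3+1)(2·4+1) = 189
Δ: 0! 2! 6! / 9! → 1/252
sum: t=0:+1/36 = 1/36
3j²(1 3 4; 0 0 0) = Δ·Π!·Σ² = 4/63  (sign +1)
sum: t=0:+1/96 = 1/96
3j²(1 3 4; 1 1 -2) = Δ·Π!·Σ² = 5/84  (sign +1)
combine: 4πI² = 189·4/63·5/84 = 5/7
take √, sign +1: I = 0.23841361

0.238414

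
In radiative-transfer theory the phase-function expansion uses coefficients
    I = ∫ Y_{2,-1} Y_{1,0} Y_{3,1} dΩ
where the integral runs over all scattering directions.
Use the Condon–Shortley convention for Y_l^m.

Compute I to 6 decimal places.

Rules hold: Σm=0, L=6 even, 1≤3≤3.
N = 5·3·7 = 105
Δ = 0!·4!·2!/7! = 1/105
Racah Σ t=0..0: t=0:+1/4 = 1/4
⇒ 3j(2 1 3; 0 0 0)² = 3/35, sgn -1
Racah Σ t=0..0: t=0:+1/6 = 1/6
⇒ 3j(2 1 3; -1 0 1)² = 8/105, sgn +1
4πI² = N·(3j₀)²·(3jₘ)² = 24/35
I = -1·√(0.685714/4π) = -0.23359668

-0.233597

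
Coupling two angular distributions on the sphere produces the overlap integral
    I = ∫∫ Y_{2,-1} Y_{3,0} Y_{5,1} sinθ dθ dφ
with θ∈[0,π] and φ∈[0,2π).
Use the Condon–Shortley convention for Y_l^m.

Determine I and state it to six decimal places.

Checks pass: Σm=0; 10 even; l₃=5∈[1,5].
(2·2+1)(2·3+1)(2·5+1) = 385
Δ: 0! 4! 6! / 11! → 1/2310
sum: t=0:+1/144 = 1/144
3j²(2 3 5; 0 0 0) = Δ·Π!·Σ² = 10/231  (sign -1)
sum: t=0:+1/216 = 1/216
3j²(2 3 5; -1 0 1) = Δ·Π!·Σ² = 8/231  (sign +1)
combine: 4πI² = 385·10/231·8/231 = 400/693
take √, sign -1: I = -0.21431790

-0.214318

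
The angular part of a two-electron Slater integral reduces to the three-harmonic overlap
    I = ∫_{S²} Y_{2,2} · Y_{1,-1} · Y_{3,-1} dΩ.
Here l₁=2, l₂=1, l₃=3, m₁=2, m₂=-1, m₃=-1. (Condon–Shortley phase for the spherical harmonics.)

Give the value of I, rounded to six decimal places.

-0.082589

m-sum 0 ✓  L=6 even ✓  1≤3≤3 ✓
Π(2lᵢ+1) = 5×3×7 = 105
triangle coeff Δ(2,1,3) = 1/105
Σ_t [0,0]: t=0:+1/4 = 1/4
(3j)²=3/35 [(2 1 3; 0 0 0)], sign=-1
Σ_t [0,0]: t=0:+1/48 = 1/48
(3j)²=1/105 [(2 1 3; 2 -1 -1)], sign=+1
⇒ 4πI² = 3/35
I = (-1)√(3/35/(4π)) = -0.08258890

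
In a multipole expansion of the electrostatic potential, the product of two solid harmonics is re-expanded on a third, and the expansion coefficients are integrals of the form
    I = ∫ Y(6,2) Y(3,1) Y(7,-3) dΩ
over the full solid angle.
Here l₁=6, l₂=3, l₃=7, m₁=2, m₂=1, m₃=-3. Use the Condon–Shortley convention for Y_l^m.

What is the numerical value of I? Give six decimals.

m-sum 0 ✓  L=16 even ✓  3≤7≤9 ✓
Π(2lᵢ+1) = 13×7×15 = 1365
triangle coeff Δ(6,3,7) = 1/2042040
Σ_t [0,2]: t=0:+1/207360 t=1:−1/57600 t=2:+1/207360 = -1/129600
(3j)²=168/12155 [(6 3 7; 0 0 0)], sign=+1
Σ_t [0,2]: t=0:+1/829440 t=1:−1/181440 t=2:+1/645120 = -1/362880
(3j)²=256/17017 [(6 3 7; 2 1 -3)], sign=-1
⇒ 4πI² = 129024/454597
I = (-1)√(129024/454597/(4π)) = -0.15028548

-0.150285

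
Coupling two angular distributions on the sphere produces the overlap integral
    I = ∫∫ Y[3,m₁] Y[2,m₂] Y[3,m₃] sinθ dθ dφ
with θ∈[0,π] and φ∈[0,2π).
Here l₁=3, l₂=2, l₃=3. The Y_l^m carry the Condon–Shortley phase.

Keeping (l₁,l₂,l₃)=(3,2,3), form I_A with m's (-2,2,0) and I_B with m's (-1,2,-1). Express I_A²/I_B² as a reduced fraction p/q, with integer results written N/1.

5/6

Same 3,2,3: normalisation and zero-m 3j drop out of the ratio.
A: Δ: 2! 4! 2! / 9! → 1/3780; sum: t=2:+1/24 = 1/24; 3j²(3 2 3; -2 2 0) = Δ·Π!·Σ² = 1/21  (sign -1)
B: Δ: 2! 4! 2! / 9! → 1/3780; sum: t=2:+1/16 = 1/16; 3j²(3 2 3; -1 2 -1) = Δ·Π!·Σ² = 2/35  (sign +1)
I_A²/I_B² = (1/21)/(2/35) = 5/6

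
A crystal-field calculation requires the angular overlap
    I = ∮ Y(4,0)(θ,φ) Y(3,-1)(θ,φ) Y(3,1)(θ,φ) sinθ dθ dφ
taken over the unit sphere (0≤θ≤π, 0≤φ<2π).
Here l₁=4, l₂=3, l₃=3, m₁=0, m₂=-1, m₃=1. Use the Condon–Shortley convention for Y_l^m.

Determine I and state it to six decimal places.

-0.025645

Checks pass: Σm=0; 10 even; l₃=3∈[1,7].
(2·4+1)(2·3+1)(2·3+1) = 441
Δ: 4! 4! 2! / 11! → 1/34650
sum: t=1:−1/72 t=2:+1/16 t=3:−1/72 = 5/144
3j²(4 3 3; 0 0 0) = Δ·Π!·Σ² = 2/77  (sign -1)
sum: t=0:+1/1152 t=1:−1/36 t=2:+1/32 = 5/1152
3j²(4 3 3; 0 -1 1) = Δ·Π!·Σ² = 1/1386  (sign +1)
combine: 4πI² = 441·2/77·1/1386 = 1/121
take √, sign -1: I = -0.02564498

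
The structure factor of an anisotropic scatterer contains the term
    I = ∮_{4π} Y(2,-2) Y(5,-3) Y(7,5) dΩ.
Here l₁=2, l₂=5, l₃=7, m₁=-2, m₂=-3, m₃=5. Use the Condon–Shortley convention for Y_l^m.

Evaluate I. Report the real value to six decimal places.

Checks pass: Σm=0; 14 even; l₃=7∈[3,7].
(2·2+1)(2·5+1)(2·7+1) = 825
Δ: 0! 4! 10! / 15! → 1/15015
sum: t=0:+1/57600 = 1/57600
3j²(2 5 7; 0 0 0) = Δ·Π!·Σ² = 21/715  (sign -1)
sum: t=0:+1/1935360 = 1/1935360
3j²(2 5 7; -2 -3 5) = Δ·Π!·Σ² = 3/91  (sign +1)
combine: 4πI² = 825·21/715·3/91 = 135/169
take √, sign -1: I = -0.25212656

-0.252127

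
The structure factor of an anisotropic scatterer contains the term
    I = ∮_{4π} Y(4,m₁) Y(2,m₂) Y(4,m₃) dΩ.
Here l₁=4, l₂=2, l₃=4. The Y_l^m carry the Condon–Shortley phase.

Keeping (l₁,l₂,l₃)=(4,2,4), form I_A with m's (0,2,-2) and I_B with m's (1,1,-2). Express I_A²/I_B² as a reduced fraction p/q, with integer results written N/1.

Shared (l₁,l₂,l₃)=(4,2,4): N and (l;000)² cancel in I_A²/I_B².
A: Δ = 2!·6!·2!/11! = 1/13860; Racah Σ t=2..2: t=2:+1/192 = 1/192; ⇒ 3j(4 2 4; 0 2 -2)² = 3/77, sgn +1
B: Δ = 2!·6!·2!/11! = 1/13860; Racah Σ t=1..2: t=1:−1/96 t=2:+1/240 = -1/160; ⇒ 3j(4 2 4; 1 1 -2)² = 27/1540, sgn -1
I_A²/I_B² = (3/77)/(27/1540) = 20/9

20/9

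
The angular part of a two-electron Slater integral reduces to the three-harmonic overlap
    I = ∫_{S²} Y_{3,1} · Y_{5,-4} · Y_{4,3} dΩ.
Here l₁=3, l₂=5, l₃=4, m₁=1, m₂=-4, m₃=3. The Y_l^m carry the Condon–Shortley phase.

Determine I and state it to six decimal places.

Checks pass: Σm=0; 12 even; l₃=4∈[2,8].
(2·3+1)(2·5+1)(2·4+1) = 693
Δ: 4! 2! 6! / 13! → 1/180180
sum: t=1:−1/576 t=2:+1/144 t=3:−1/576 = 1/288
3j²(3 5 4; 0 0 0) = Δ·Π!·Σ² = 20/1001  (sign +1)
sum: t=0:+1/5760 t=1:−1/4320 = -1/17280
3j²(3 5 4; 1 -4 3) = Δ·Π!·Σ² = 7/4290  (sign +1)
combine: 4πI² = 693·20/1001·7/4290 = 42/1859
take √, sign +1: I = 0.04240138

0.042401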